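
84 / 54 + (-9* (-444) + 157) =37391 / 9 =4154.56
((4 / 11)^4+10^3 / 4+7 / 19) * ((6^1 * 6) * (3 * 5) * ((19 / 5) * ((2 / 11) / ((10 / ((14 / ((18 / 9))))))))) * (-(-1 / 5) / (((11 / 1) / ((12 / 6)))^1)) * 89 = 211631.30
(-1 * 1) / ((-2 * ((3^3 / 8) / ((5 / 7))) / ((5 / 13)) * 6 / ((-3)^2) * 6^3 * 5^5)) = 1 / 11056500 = 0.00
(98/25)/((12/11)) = 539/150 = 3.59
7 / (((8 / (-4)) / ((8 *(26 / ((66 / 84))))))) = -10192 / 11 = -926.55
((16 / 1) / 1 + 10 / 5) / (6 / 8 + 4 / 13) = 936 / 55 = 17.02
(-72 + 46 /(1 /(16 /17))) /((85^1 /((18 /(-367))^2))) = -0.00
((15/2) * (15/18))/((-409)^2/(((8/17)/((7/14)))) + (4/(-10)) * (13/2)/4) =0.00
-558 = -558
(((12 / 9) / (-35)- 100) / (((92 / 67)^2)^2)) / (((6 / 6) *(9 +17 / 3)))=-1.92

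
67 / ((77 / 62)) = 4154 / 77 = 53.95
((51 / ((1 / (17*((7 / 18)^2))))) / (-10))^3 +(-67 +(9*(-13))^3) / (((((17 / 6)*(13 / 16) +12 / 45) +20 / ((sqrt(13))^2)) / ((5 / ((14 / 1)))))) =-141528.49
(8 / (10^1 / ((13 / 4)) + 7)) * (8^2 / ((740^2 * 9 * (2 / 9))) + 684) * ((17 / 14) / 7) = 20694353368 / 219690275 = 94.20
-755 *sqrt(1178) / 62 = -417.95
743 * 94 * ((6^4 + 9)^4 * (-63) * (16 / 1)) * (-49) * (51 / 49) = 10413324983845237860000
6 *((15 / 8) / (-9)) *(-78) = 195 / 2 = 97.50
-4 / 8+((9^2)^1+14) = 189 / 2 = 94.50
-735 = -735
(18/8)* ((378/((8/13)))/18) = 76.78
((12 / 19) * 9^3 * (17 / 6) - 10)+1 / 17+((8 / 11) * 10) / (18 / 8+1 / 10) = 216700867 / 166991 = 1297.68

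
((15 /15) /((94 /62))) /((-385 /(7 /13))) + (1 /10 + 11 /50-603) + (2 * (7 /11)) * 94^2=1788313138 /168025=10643.14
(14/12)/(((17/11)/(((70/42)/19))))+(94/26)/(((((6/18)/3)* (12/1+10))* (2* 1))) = 1339771/1662804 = 0.81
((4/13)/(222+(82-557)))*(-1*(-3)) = -12/3289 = -0.00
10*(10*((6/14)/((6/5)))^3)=3125/686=4.56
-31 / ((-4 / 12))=93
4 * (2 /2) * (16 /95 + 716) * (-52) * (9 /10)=-63681696 /475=-134066.73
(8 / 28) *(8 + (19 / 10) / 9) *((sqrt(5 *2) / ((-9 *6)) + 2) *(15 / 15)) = 1478 / 315 - 739 *sqrt(10) / 17010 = 4.55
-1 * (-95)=95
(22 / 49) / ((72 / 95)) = 1045 / 1764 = 0.59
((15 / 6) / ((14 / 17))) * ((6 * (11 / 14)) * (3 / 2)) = 8415 / 392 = 21.47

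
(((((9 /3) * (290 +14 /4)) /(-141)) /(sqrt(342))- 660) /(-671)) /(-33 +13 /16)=-192 /6283- 2348 * sqrt(38) /925768635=-0.03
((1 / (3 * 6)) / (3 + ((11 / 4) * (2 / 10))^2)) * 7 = 1400 / 11889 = 0.12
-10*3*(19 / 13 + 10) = -4470 / 13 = -343.85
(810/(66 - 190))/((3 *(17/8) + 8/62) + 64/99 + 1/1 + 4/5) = -801900/1098763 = -0.73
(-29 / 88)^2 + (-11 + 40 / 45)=-697135 / 69696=-10.00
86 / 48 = 43 / 24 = 1.79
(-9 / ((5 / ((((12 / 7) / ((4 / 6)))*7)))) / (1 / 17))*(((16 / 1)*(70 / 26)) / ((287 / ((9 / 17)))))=-23328 / 533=-43.77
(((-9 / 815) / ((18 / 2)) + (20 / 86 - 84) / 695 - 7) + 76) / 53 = 335523492 / 258176515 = 1.30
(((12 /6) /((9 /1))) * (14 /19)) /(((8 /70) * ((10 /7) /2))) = 343 /171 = 2.01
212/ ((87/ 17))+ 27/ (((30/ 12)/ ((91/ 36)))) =59791/ 870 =68.73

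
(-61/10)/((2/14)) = -427/10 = -42.70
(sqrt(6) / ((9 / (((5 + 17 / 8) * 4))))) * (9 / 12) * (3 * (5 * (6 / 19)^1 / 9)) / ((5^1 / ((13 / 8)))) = 13 * sqrt(6) / 32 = 1.00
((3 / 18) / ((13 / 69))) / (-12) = -23 / 312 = -0.07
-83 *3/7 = -249/7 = -35.57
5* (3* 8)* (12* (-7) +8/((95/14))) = -188832/19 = -9938.53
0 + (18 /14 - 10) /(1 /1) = -61 /7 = -8.71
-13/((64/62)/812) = -81809/8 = -10226.12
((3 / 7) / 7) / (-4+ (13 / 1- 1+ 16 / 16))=0.01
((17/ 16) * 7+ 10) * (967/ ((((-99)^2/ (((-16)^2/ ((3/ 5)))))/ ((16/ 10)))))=3837056/ 3267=1174.49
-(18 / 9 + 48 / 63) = -58 / 21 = -2.76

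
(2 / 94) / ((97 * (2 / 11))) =11 / 9118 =0.00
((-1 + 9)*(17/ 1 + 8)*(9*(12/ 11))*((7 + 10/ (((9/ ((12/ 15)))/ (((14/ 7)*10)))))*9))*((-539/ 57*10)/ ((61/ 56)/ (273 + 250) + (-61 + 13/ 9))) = 207379424448000/ 298258561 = 695300.83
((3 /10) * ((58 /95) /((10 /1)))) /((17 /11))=957 /80750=0.01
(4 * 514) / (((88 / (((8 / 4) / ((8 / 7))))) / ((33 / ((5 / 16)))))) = 21588 / 5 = 4317.60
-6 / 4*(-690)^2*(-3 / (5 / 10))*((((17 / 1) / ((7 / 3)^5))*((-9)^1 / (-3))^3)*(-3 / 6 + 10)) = 270142587.45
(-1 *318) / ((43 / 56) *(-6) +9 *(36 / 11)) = -32648 / 2551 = -12.80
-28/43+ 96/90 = 268/645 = 0.42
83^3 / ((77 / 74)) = 42312238 / 77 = 549509.58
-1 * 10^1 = -10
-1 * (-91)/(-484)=-91/484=-0.19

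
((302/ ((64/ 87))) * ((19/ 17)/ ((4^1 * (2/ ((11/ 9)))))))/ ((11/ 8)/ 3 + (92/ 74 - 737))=-0.10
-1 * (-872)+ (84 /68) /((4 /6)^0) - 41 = 14148 /17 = 832.24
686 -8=678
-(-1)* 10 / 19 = 10 / 19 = 0.53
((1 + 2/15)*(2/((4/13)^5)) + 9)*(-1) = -6381101/7680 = -830.87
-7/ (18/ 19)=-133/ 18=-7.39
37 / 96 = 0.39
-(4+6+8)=-18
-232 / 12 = -58 / 3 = -19.33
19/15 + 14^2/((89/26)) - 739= -908434/1335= -680.47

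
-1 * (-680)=680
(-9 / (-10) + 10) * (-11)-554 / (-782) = -466039 / 3910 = -119.19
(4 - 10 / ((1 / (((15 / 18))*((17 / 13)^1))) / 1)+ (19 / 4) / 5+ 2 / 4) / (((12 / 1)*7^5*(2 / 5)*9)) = -607 / 80904096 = -0.00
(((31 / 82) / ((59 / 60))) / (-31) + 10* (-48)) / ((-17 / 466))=541095900 / 41123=13157.99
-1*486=-486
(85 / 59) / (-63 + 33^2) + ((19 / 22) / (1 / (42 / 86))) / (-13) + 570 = 106077939376 / 186111783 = 569.97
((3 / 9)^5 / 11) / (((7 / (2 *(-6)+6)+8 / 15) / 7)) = -70 / 16929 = -0.00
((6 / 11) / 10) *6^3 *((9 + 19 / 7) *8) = 425088 / 385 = 1104.12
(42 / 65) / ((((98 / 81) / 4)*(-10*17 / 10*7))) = -972 / 54145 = -0.02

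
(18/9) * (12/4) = 6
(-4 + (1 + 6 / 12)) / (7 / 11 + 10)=-0.24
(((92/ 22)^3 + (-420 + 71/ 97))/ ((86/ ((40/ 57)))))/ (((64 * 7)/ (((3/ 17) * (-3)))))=95761815/ 28690673968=0.00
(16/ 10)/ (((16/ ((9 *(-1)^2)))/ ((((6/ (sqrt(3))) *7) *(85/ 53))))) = 1071 *sqrt(3)/ 53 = 35.00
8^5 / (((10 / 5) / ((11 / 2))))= 90112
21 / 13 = 1.62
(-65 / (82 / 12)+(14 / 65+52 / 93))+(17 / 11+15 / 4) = -37537987 / 10905180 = -3.44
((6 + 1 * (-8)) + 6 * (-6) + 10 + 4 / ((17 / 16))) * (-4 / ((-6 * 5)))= -824 / 255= -3.23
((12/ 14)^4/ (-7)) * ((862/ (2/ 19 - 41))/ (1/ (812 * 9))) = 7386609024/ 621859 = 11878.27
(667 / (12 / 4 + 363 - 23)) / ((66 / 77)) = 667 / 294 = 2.27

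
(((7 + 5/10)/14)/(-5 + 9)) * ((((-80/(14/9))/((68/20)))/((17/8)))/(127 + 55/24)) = -324000/43941583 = -0.01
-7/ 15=-0.47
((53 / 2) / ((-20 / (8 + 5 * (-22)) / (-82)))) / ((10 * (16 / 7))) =-775761 / 1600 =-484.85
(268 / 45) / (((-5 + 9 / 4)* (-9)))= 1072 / 4455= 0.24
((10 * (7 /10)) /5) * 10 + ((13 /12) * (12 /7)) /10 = 14.19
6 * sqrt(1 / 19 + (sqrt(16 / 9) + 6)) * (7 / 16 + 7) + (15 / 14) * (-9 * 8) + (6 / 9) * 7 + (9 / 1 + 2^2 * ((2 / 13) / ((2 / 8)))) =-16657 / 273 + 119 * sqrt(23997) / 152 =60.26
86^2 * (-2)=-14792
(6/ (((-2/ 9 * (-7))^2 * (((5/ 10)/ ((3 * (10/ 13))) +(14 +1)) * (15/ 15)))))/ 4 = 3645/ 89474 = 0.04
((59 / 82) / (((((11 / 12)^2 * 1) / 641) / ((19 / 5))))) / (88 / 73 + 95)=1258918872 / 58068505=21.68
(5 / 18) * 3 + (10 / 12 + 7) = 26 / 3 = 8.67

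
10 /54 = 0.19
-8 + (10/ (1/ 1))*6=52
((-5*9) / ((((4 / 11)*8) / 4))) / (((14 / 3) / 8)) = -1485 / 14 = -106.07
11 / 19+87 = 1664 / 19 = 87.58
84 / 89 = 0.94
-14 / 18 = -7 / 9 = -0.78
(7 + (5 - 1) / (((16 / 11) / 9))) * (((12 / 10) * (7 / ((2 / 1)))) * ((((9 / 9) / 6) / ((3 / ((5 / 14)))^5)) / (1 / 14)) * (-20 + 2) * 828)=-1825625 / 16464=-110.89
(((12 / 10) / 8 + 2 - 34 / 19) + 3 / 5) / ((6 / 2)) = 73 / 228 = 0.32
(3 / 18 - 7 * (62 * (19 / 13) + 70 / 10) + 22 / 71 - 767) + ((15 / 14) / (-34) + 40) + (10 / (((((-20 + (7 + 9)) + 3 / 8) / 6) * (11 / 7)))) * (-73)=-269495441035 / 420456036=-640.96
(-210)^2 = 44100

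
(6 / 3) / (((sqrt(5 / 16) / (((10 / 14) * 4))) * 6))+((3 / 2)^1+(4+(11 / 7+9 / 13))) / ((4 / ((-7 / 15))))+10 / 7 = 1903 / 3640+16 * sqrt(5) / 21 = 2.23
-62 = -62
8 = 8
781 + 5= 786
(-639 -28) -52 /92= -15354 /23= -667.57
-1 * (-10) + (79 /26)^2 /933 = 6313321 /630708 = 10.01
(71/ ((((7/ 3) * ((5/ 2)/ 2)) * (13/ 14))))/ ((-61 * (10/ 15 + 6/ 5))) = -1278/ 5551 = -0.23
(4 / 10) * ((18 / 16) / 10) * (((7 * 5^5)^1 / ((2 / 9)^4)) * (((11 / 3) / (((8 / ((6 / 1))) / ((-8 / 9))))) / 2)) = -63149625 / 128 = -493356.45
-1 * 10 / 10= -1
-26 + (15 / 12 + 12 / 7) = -645 / 28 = -23.04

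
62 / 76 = 0.82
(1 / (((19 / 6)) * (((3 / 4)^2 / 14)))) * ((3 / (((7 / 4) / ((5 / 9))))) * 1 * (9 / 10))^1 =128 / 19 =6.74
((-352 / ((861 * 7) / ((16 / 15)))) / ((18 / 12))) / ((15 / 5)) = -11264 / 813645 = -0.01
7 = 7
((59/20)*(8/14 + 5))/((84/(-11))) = -2.15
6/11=0.55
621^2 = 385641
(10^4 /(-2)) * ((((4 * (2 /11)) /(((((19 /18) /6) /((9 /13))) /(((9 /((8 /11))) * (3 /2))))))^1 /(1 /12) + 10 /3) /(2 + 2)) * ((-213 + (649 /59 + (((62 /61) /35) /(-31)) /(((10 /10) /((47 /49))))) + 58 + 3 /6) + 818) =-8376889001664250 /15503943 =-540307004.59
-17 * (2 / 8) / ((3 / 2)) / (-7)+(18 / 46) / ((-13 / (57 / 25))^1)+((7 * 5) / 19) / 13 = 2850301 / 5965050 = 0.48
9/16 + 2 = 2.56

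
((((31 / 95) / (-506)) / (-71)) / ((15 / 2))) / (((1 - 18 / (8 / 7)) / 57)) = -124 / 26495425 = -0.00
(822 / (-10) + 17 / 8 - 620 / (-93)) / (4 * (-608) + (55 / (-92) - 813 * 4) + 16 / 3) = 202607 / 15674770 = 0.01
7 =7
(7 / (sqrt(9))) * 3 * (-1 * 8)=-56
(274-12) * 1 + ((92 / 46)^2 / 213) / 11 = 613870 / 2343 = 262.00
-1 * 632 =-632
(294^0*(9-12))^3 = -27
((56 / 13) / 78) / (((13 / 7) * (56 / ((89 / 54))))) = 623 / 711828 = 0.00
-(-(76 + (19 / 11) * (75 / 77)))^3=284851347016573 / 607645423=468778.89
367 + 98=465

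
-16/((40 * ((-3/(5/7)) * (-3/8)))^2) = -16/3969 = -0.00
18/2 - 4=5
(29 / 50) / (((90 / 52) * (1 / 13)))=4901 / 1125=4.36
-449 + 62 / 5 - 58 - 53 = -2738 / 5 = -547.60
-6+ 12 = 6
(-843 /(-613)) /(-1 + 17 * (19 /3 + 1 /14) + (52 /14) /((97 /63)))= 3434382 /275442355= 0.01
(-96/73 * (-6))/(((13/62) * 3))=11904/949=12.54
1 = 1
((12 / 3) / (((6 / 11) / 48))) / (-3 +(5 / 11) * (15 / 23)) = -22264 / 171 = -130.20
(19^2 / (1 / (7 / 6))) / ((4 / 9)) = 7581 / 8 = 947.62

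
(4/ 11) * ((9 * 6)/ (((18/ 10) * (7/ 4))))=480/ 77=6.23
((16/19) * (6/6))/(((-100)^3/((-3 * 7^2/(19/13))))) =1911/22562500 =0.00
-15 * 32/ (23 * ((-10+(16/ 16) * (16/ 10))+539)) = -2400/ 61019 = -0.04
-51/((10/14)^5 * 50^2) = -857157/7812500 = -0.11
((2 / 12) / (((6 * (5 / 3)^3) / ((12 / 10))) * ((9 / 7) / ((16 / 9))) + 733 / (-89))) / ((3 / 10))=49840 / 763011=0.07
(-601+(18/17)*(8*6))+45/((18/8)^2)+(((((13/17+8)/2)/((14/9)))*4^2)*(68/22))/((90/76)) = -24954257/58905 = -423.64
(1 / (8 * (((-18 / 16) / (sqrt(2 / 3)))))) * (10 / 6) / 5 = -sqrt(6) / 81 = -0.03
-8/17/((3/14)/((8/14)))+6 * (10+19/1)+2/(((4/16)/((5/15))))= 2982/17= 175.41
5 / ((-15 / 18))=-6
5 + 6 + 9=20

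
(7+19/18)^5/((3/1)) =64097340625/5668704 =11307.23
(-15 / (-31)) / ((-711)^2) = 5 / 5223717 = 0.00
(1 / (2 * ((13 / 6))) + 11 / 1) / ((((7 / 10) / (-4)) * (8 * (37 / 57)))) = -41610 / 3367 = -12.36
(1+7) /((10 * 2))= 2 /5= 0.40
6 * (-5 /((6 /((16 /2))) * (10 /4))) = -16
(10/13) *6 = 60/13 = 4.62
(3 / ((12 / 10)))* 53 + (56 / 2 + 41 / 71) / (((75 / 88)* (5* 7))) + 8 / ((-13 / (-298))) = 1535340227 / 4845750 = 316.84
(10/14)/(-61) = -5/427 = -0.01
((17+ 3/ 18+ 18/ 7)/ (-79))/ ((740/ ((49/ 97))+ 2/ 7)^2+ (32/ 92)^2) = -0.00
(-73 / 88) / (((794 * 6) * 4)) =-73 / 1676928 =-0.00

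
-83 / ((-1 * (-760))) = -83 / 760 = -0.11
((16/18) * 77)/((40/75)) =385/3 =128.33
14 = 14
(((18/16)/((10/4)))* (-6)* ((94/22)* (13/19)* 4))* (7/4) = -115479/2090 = -55.25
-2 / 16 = -1 / 8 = -0.12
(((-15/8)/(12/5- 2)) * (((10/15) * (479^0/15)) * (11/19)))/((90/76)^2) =-209/2430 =-0.09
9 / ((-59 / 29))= -261 / 59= -4.42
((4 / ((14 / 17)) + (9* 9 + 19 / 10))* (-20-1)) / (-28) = 18429 / 280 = 65.82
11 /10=1.10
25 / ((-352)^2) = 25 / 123904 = 0.00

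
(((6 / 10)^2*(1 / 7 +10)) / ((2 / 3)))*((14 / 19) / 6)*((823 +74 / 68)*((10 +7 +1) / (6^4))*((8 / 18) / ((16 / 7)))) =13925443 / 9302400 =1.50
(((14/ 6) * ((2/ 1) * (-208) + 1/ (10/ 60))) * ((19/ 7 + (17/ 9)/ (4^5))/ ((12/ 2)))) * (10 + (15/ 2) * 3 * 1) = -2334846475/ 165888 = -14074.84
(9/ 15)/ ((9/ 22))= 1.47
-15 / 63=-5 / 21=-0.24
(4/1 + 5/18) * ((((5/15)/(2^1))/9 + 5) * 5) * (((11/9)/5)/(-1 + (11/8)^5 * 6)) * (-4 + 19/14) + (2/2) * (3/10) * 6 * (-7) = -76735753669/5104119015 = -15.03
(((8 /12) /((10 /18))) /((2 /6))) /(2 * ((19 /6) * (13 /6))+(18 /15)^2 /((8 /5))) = 0.25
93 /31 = 3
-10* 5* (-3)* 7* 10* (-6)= -63000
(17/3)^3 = 4913/27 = 181.96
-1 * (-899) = 899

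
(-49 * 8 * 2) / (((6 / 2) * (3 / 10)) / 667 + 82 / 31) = -162107680 / 547219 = -296.24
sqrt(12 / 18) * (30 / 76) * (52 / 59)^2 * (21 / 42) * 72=243360 * sqrt(6) / 66139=9.01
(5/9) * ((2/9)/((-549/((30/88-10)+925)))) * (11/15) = -4475/29646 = -0.15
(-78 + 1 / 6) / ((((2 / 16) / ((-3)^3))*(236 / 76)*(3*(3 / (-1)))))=-35492 / 59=-601.56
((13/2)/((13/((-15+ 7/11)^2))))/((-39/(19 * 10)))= -2371580/4719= -502.56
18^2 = 324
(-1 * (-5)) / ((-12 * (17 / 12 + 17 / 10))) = -25 / 187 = -0.13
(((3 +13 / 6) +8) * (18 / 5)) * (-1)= -47.40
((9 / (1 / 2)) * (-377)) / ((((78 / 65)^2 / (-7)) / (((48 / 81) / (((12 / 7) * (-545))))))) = -184730 / 8829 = -20.92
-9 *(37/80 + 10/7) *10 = -9531/56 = -170.20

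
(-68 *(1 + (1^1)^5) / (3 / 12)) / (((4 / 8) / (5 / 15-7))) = 21760 / 3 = 7253.33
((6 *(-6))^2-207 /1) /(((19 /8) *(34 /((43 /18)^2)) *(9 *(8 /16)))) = 17.10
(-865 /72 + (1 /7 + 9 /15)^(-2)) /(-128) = 124135 /1557504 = 0.08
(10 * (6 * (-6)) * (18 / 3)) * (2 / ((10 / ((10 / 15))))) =-288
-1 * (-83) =83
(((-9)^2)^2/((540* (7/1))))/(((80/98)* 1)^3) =4084101/1280000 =3.19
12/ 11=1.09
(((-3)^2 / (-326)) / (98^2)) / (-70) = 9 / 219163280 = 0.00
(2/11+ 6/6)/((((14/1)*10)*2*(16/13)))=169/49280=0.00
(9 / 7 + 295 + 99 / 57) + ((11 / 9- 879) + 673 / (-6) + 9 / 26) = -10761610 / 15561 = -691.58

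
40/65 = 8/13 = 0.62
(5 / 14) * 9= 45 / 14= 3.21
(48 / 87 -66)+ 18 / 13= -24152 / 377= -64.06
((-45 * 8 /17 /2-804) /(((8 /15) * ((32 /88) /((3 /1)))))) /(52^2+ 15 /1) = -856845 /184892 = -4.63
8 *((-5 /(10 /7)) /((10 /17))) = -47.60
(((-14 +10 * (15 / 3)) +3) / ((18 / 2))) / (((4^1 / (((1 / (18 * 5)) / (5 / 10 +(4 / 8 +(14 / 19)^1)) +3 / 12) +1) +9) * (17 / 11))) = 0.23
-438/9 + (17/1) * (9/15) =-38.47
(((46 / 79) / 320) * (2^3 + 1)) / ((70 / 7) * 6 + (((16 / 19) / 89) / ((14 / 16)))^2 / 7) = 203026010481 / 743840431000960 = 0.00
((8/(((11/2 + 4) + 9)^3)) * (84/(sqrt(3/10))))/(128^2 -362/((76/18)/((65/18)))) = 9728 * sqrt(30)/4420031433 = 0.00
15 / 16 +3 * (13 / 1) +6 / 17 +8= 13135 / 272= 48.29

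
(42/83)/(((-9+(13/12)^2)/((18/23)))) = -15552/307349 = -0.05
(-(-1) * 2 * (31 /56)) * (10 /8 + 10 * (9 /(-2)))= -775 /16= -48.44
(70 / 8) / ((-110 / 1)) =-7 / 88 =-0.08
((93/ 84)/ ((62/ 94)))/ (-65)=-47/ 1820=-0.03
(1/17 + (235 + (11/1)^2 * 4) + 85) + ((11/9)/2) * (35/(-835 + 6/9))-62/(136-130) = 67545445/85102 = 793.70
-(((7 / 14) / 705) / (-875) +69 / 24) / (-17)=14188121 / 83895000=0.17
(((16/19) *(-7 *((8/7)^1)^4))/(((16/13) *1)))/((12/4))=-53248/19551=-2.72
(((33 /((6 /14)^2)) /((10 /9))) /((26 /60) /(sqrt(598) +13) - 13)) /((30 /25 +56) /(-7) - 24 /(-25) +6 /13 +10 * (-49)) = 282975 * sqrt(598) /145738093058 +3645566925 /145738093058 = 0.03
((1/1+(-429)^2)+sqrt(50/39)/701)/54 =5 * sqrt(78)/1476306+92021/27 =3408.19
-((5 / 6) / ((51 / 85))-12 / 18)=-13 / 18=-0.72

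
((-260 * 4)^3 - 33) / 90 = -1124864033 / 90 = -12498489.26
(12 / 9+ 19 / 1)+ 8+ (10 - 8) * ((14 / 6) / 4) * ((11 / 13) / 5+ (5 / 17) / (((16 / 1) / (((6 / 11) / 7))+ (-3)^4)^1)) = 27082401 / 949195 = 28.53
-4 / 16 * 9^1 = -9 / 4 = -2.25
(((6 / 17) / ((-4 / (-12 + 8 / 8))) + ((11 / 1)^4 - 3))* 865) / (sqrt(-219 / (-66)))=430532125* sqrt(1606) / 2482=6951468.45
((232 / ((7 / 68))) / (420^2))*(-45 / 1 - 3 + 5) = -42398 / 77175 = -0.55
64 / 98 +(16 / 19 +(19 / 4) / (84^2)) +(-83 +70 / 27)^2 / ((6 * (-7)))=-19864630517 / 130310208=-152.44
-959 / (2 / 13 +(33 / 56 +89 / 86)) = -30020536 / 55659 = -539.37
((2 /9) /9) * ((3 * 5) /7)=10 /189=0.05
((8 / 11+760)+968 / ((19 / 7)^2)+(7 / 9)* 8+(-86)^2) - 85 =293393605 / 35739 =8209.34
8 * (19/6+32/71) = 6164/213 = 28.94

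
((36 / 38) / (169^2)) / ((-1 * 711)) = -2 / 42870061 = -0.00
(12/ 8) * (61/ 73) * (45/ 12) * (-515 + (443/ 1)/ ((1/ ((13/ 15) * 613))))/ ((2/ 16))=8830482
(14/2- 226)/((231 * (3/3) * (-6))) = 73/462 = 0.16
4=4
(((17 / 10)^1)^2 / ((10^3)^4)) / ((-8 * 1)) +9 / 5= 1439999999999711 / 800000000000000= 1.80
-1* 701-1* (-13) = -688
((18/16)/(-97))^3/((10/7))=-5103/4672885760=-0.00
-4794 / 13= -368.77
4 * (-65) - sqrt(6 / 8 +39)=-260 - sqrt(159) / 2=-266.30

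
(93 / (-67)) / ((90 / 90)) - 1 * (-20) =1247 / 67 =18.61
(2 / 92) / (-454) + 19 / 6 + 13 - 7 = 574307 / 62652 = 9.17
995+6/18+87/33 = 32933/33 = 997.97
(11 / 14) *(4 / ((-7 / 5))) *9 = -990 / 49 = -20.20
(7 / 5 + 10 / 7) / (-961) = -99 / 33635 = -0.00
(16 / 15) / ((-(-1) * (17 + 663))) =2 / 1275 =0.00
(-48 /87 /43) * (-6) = 96 /1247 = 0.08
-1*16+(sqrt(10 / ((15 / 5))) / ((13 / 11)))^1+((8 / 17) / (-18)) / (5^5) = -7650004 / 478125+11*sqrt(30) / 39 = -14.46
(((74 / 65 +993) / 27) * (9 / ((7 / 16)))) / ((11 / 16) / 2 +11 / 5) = 33084928 / 111111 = 297.76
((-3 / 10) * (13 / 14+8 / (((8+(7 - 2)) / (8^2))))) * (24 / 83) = -132066 / 37765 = -3.50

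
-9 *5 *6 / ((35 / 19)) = -1026 / 7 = -146.57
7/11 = 0.64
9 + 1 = 10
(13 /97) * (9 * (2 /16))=117 /776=0.15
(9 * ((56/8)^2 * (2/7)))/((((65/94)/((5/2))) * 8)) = 56.94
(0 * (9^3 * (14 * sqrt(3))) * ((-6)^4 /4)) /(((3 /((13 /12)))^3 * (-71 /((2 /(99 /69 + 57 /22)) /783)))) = 0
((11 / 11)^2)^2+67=68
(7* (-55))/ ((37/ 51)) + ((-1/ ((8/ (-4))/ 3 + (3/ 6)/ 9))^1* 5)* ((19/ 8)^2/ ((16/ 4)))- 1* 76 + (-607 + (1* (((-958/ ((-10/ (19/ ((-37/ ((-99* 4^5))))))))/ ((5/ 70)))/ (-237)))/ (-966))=-424623267643/ 473292160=-897.17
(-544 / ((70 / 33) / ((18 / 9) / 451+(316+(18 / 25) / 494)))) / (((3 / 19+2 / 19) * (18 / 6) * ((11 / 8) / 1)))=-1914994694784 / 25650625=-74656.84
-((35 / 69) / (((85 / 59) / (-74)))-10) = 42292 / 1173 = 36.05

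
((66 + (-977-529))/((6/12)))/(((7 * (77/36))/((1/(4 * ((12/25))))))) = -54000/539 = -100.19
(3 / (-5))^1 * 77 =-231 / 5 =-46.20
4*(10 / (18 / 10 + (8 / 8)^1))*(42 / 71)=600 / 71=8.45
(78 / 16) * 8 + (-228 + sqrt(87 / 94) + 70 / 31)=-5789 / 31 + sqrt(8178) / 94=-185.78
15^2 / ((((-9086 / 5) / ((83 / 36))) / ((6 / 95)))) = -6225 / 345268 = -0.02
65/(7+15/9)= 7.50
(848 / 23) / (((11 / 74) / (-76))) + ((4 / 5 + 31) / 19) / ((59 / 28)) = -26729970604 / 1418065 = -18849.61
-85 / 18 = -4.72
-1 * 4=-4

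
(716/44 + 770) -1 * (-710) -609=9760/11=887.27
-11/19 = -0.58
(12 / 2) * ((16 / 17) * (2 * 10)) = 1920 / 17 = 112.94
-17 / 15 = -1.13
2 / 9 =0.22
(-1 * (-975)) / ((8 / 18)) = 8775 / 4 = 2193.75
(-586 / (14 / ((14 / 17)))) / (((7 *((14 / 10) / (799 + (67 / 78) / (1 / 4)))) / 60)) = -1833887000 / 10829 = -169349.62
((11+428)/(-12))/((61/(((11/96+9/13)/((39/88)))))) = -4862803/4453488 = -1.09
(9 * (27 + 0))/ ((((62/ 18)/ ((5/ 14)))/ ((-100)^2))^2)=12301875000000/ 47089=261247318.91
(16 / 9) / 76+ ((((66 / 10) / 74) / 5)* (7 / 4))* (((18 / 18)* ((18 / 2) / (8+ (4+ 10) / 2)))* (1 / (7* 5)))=756929 / 31635000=0.02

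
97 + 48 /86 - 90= 325 /43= 7.56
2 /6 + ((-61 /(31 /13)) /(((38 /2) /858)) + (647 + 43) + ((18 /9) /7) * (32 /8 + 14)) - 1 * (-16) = -5488025 /12369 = -443.69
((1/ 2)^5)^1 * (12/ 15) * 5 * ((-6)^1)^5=-972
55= 55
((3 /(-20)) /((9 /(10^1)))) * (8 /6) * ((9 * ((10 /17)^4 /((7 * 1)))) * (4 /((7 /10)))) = -800000 /4092529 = -0.20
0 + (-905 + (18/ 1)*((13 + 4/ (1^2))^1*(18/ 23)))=-15307/ 23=-665.52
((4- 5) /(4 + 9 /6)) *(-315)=630 /11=57.27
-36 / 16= -9 / 4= -2.25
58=58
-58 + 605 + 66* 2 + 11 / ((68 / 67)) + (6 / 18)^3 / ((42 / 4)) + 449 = 43909183 / 38556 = 1138.84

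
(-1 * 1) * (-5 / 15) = 1 / 3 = 0.33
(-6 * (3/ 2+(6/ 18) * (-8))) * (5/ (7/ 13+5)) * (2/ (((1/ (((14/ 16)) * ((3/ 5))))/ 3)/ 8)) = 637/ 4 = 159.25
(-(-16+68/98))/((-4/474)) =-88875/49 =-1813.78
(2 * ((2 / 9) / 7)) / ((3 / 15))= 0.32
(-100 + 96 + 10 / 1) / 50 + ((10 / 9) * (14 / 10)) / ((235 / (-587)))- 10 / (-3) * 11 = 32.90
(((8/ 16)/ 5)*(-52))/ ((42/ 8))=-104/ 105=-0.99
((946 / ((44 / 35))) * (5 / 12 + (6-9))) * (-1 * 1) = 46655 / 24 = 1943.96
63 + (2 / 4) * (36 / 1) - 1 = 80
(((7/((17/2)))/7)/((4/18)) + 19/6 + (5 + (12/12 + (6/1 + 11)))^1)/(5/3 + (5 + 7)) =2723/1394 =1.95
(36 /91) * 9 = 324 /91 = 3.56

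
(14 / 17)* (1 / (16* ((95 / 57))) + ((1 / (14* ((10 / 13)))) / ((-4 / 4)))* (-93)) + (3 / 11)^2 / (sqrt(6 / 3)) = 9* sqrt(2) / 242 + 4857 / 680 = 7.20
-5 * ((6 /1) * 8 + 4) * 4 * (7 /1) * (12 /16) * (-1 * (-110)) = -600600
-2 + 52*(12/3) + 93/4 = 229.25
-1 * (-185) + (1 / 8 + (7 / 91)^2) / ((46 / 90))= 5760725 / 31096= 185.26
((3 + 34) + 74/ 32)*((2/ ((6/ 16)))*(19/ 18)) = 11951/ 54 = 221.31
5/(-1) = -5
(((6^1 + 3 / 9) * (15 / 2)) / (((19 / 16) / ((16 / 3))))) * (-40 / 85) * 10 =-51200 / 51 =-1003.92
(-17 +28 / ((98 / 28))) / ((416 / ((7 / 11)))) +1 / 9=4009 / 41184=0.10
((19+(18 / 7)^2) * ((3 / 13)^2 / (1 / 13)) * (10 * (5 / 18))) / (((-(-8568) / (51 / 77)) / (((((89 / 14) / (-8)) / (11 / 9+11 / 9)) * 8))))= -8377125 / 845997152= -0.01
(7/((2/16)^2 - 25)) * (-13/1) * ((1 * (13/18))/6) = 1456/3321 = 0.44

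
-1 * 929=-929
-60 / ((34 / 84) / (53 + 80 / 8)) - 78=-160086 / 17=-9416.82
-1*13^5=-371293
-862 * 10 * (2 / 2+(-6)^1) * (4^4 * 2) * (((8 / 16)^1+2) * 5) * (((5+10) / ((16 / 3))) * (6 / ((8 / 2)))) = 1163700000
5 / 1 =5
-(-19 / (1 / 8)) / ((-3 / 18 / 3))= -2736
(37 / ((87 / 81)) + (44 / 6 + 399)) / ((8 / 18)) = 991.76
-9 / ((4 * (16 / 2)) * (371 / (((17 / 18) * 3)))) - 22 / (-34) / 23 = 241243 / 9283904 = 0.03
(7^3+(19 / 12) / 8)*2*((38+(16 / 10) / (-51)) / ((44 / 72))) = 159496427 / 3740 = 42646.10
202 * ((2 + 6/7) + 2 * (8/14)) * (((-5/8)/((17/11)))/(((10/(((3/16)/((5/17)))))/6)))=-9999/80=-124.99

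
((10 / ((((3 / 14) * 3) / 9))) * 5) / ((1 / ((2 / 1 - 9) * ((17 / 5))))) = -16660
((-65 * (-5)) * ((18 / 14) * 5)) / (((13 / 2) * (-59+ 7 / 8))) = -1200 / 217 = -5.53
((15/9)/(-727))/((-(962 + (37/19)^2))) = 1805/760407831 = 0.00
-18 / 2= -9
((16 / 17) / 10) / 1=8 / 85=0.09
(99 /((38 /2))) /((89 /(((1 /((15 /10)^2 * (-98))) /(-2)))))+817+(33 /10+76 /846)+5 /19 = 820.65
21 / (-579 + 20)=-21 / 559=-0.04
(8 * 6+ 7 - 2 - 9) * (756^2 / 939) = 8382528 / 313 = 26781.24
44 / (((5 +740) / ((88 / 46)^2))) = 85184 / 394105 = 0.22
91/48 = 1.90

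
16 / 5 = 3.20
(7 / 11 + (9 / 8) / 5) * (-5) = -379 / 88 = -4.31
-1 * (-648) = 648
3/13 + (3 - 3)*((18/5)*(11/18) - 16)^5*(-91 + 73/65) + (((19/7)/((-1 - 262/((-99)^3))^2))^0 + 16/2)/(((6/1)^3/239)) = 3179/312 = 10.19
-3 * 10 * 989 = -29670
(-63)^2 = 3969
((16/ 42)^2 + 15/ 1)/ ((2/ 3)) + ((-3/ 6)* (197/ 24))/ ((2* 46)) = 4906091/ 216384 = 22.67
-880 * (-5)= 4400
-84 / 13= -6.46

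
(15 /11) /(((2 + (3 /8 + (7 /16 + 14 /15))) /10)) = 36000 /9889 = 3.64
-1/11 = -0.09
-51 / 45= -17 / 15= -1.13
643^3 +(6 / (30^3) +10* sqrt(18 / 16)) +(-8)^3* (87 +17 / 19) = 15* sqrt(2) / 2 +22726131268519 / 85500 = 265802715.50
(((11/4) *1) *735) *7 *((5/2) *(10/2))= 1414875/8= 176859.38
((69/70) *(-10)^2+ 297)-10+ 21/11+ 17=31145/77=404.48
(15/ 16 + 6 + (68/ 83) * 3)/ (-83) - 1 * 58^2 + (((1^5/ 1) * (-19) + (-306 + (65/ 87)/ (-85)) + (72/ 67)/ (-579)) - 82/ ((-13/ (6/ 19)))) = -1919826954794513719/ 520683009508272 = -3687.13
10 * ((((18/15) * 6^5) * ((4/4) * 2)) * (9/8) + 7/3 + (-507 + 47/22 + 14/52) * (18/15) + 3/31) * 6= 5423895232/4433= 1223527.01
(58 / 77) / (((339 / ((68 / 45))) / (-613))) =-2417672 / 1174635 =-2.06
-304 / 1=-304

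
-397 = -397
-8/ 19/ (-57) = 8/ 1083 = 0.01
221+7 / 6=1333 / 6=222.17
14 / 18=7 / 9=0.78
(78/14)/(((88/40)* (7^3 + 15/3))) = 65/8932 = 0.01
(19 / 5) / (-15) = -19 / 75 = -0.25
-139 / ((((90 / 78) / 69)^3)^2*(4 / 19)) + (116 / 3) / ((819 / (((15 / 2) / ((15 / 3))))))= -30193642862729.51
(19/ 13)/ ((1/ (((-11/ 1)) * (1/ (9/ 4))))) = -836/ 117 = -7.15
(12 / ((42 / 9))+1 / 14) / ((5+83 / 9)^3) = 26973 / 29360128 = 0.00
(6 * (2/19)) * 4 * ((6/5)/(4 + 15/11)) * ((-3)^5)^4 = 11046132982368/5605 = 1970764136.02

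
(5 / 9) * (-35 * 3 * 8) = -1400 / 3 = -466.67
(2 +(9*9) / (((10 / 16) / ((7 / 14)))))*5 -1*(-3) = 337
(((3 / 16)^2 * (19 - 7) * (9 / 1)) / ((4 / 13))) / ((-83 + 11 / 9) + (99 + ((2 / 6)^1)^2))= 0.71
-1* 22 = -22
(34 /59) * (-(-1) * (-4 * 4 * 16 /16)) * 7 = -3808 /59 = -64.54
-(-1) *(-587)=-587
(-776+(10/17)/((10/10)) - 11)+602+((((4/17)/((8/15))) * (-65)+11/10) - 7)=-18614/85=-218.99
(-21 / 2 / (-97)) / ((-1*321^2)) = -7 / 6663318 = -0.00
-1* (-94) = 94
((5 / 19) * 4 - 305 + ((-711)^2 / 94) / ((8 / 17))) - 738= 148395939 / 14288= 10386.05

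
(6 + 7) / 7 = 1.86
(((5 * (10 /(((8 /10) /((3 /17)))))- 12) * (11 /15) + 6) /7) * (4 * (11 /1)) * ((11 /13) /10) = 108779 /38675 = 2.81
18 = 18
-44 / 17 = -2.59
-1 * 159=-159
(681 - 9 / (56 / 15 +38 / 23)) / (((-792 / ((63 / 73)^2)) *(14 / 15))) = -1192772385 / 1742625632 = -0.68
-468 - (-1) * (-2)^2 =-464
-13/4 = -3.25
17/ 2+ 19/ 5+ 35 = 47.30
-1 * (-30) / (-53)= -30 / 53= -0.57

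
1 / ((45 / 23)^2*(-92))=-23 / 8100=-0.00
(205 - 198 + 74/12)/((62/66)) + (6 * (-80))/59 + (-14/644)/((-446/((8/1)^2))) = 110388447/18761882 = 5.88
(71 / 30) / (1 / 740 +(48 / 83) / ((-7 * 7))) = -300958 / 1329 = -226.45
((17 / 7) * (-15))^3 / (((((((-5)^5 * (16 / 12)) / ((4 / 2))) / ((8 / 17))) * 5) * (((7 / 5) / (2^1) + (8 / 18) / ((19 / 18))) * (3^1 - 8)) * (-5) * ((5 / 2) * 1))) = 2372112 / 76103125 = 0.03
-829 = -829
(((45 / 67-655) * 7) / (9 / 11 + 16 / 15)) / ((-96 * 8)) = 263725 / 83348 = 3.16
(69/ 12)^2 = 529/ 16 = 33.06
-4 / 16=-1 / 4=-0.25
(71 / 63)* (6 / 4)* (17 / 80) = 1207 / 3360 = 0.36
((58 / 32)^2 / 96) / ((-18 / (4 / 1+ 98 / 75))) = -167359 / 16588800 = -0.01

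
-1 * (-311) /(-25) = -12.44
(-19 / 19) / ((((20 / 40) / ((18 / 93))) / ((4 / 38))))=-0.04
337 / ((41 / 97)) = 32689 / 41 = 797.29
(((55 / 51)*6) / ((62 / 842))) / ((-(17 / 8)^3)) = -23710720 / 2589151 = -9.16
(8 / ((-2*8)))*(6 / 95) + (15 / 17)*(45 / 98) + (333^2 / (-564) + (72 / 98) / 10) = -583683207 / 2975476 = -196.16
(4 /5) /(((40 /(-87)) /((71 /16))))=-6177 /800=-7.72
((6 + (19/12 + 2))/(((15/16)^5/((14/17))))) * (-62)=-5233442816/7745625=-675.66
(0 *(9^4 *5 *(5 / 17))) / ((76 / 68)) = 0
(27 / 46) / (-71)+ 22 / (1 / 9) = 197.99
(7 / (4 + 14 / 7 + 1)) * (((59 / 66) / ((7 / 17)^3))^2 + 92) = 131170949737 / 512479044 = 255.95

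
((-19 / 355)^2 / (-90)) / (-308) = 361 / 3493413000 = 0.00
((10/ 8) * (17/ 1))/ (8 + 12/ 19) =1615/ 656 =2.46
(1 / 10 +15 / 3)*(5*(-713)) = -36363 / 2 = -18181.50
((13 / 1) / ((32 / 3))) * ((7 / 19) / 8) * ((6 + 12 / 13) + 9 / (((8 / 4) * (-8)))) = 27783 / 77824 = 0.36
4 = 4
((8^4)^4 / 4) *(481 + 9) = 34480684647055360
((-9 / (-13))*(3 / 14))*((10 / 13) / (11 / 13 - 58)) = -135 / 67613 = -0.00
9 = 9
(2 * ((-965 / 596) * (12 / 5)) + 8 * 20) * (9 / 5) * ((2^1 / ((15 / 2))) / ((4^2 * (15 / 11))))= 124751 / 37250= 3.35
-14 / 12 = -7 / 6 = -1.17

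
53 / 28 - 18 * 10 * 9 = -45307 / 28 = -1618.11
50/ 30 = 5/ 3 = 1.67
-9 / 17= -0.53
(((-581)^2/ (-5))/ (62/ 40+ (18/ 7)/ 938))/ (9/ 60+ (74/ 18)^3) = -64630968338160/ 103507477391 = -624.41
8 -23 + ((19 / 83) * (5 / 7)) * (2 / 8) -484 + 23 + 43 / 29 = -31977809 / 67396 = -474.48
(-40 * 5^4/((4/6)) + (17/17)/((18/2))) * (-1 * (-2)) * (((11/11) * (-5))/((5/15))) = 3374990/3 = 1124996.67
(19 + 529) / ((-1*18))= -274 / 9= -30.44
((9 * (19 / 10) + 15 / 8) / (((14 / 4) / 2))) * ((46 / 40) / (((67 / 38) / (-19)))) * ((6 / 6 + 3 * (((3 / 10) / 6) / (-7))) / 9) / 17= -287790283 / 334866000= -0.86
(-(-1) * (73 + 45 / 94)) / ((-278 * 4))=-6907 / 104528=-0.07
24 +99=123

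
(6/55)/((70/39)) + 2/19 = 6073/36575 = 0.17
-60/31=-1.94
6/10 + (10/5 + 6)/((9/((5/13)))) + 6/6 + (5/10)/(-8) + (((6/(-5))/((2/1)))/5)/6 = 87019/46800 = 1.86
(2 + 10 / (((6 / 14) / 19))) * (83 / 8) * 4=55444 / 3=18481.33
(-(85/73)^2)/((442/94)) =-19975/69277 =-0.29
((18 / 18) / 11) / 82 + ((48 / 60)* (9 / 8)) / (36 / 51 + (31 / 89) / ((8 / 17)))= 49217651 / 78938530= 0.62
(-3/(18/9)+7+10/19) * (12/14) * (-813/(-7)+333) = 2159928/931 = 2320.01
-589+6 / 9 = -1765 / 3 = -588.33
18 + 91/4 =163/4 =40.75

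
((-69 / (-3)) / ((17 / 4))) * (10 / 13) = 920 / 221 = 4.16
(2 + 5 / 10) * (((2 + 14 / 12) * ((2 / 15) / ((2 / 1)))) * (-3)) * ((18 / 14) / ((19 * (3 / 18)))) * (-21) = 27 / 2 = 13.50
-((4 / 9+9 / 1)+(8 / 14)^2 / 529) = -2203429 / 233289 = -9.45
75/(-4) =-18.75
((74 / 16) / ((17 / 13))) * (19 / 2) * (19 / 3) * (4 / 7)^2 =173641 / 2499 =69.48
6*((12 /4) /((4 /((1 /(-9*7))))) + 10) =839 /14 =59.93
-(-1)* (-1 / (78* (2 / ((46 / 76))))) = -23 / 5928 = -0.00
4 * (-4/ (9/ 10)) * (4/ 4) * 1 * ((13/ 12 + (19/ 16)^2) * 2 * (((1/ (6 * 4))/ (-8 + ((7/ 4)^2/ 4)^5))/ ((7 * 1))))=321283686400/ 4710329447481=0.07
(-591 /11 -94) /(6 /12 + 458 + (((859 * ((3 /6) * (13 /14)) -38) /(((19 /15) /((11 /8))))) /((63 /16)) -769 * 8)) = 4538625 /171865243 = 0.03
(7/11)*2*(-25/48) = -175/264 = -0.66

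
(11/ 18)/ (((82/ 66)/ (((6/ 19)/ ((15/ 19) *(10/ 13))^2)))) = 388531/ 922500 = 0.42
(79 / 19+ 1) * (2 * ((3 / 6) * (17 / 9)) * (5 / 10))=833 / 171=4.87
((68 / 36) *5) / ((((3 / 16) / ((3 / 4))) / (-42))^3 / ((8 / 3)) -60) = -119418880 / 758661121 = -0.16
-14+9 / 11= -145 / 11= -13.18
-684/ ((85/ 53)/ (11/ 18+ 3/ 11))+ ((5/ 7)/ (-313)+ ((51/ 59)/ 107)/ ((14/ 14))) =-376.95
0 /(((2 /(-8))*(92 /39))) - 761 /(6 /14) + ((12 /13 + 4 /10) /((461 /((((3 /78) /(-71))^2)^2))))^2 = -161251900926588080433033914309884255253 /90812033561059553463319268430571200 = -1775.67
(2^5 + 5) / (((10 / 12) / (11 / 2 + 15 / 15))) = 1443 / 5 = 288.60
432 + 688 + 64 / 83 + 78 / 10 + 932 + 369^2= 57361952 / 415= 138221.57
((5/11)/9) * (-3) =-5/33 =-0.15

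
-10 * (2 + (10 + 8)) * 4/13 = -800/13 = -61.54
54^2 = 2916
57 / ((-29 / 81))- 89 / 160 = -741301 / 4640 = -159.76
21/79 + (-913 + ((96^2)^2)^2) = 7213895789837423.27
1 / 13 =0.08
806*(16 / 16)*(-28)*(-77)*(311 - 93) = 378826448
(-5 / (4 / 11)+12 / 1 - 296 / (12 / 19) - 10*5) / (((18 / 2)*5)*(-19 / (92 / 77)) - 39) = 0.69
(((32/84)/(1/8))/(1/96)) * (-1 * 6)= -12288/7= -1755.43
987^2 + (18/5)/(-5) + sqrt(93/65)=sqrt(6045)/65 + 24354207/25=974169.48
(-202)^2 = 40804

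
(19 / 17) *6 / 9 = 38 / 51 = 0.75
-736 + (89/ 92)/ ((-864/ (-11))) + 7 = -57945773/ 79488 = -728.99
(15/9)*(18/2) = 15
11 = 11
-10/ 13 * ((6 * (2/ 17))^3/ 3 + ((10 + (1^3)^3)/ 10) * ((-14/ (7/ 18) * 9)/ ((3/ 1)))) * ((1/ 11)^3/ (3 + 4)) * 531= 3096199404/ 595067473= 5.20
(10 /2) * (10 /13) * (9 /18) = 25 /13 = 1.92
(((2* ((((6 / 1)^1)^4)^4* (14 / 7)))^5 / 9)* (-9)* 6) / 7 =-1097870808551528783041121140466305832314587789321841109856361119744 / 7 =-156838686935932683291588700000000000000000000000000000000000000000.00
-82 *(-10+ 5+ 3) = 164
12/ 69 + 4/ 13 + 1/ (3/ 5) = 1927/ 897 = 2.15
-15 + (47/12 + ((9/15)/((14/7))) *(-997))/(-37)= -15589/2220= -7.02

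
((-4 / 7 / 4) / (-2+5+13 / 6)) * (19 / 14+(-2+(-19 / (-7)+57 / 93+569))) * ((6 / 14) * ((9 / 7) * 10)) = -200969910 / 2307361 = -87.10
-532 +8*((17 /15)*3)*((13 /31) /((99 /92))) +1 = -7985539 /15345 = -520.40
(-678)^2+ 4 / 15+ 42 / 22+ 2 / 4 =151696603 / 330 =459686.68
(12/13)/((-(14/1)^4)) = -3/124852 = -0.00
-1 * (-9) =9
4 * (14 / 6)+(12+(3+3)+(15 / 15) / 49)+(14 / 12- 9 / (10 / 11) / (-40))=563851 / 19600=28.77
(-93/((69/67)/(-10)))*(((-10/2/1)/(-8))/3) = 51925/276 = 188.13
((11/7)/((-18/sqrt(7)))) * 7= -11 * sqrt(7)/18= -1.62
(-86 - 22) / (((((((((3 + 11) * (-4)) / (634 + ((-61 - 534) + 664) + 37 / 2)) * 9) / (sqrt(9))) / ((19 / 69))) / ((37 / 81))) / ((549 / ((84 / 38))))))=14489.34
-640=-640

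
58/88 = 29/44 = 0.66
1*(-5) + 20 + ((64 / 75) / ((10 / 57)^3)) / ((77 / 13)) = 10029399 / 240625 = 41.68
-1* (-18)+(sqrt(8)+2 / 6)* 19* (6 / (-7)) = 88 / 7 - 228* sqrt(2) / 7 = -33.49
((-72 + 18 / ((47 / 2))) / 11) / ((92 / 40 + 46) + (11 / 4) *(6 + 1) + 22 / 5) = -66960 / 743963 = -0.09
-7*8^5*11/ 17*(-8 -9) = 2523136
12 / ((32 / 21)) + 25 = 263 / 8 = 32.88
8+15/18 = 53/6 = 8.83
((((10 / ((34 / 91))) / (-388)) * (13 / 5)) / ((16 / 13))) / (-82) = 15379 / 8653952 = 0.00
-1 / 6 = -0.17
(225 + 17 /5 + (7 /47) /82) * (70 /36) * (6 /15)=177.65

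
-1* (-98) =98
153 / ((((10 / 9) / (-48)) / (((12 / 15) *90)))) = -2379456 / 5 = -475891.20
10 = 10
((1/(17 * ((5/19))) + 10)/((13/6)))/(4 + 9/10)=10428/10829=0.96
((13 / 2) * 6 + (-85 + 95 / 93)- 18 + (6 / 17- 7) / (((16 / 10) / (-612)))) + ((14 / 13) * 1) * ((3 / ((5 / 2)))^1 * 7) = 30086783 / 12090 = 2488.57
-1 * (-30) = 30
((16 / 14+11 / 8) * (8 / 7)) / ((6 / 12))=282 / 49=5.76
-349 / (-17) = 349 / 17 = 20.53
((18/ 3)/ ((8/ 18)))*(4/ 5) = 54/ 5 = 10.80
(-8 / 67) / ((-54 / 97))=388 / 1809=0.21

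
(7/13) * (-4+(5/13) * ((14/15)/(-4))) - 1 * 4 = -6289/1014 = -6.20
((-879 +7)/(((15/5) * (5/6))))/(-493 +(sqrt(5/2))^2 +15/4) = 6976/9735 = 0.72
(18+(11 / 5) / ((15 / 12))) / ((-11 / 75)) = -1482 / 11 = -134.73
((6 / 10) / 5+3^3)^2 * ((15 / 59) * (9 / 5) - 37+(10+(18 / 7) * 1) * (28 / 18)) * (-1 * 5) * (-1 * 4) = -249874.18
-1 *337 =-337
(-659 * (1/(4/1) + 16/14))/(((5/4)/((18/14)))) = -231309/245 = -944.12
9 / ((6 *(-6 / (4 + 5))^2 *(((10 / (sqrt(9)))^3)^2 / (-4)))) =-19683 / 2000000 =-0.01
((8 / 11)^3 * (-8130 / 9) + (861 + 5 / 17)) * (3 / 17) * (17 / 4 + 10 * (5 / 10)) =645236821 / 769318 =838.71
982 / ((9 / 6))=1964 / 3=654.67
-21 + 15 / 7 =-132 / 7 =-18.86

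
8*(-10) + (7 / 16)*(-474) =-2299 / 8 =-287.38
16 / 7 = 2.29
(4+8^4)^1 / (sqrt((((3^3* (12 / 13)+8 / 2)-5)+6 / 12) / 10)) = 8200* sqrt(1651) / 127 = 2623.52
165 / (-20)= -33 / 4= -8.25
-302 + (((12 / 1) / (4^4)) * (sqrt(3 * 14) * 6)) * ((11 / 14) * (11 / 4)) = -302 + 1089 * sqrt(42) / 1792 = -298.06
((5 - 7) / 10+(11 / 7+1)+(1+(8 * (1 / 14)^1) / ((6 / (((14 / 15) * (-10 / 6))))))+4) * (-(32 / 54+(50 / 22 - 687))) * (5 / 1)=1386961288 / 56133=24708.48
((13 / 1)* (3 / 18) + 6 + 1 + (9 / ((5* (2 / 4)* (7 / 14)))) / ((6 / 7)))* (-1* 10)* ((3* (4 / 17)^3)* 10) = -19840 / 289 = -68.65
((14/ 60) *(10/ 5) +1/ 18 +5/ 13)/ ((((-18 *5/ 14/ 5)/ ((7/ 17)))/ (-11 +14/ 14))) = 51989/ 17901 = 2.90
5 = 5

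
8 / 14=4 / 7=0.57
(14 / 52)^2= 49 / 676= 0.07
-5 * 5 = -25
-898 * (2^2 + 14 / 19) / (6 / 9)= -121230 / 19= -6380.53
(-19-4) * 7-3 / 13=-2096 / 13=-161.23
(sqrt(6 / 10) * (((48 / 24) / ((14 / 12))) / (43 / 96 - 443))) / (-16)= 72 * sqrt(15) / 1486975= 0.00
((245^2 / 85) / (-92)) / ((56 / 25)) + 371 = 4599077 / 12512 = 367.57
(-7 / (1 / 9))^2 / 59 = 3969 / 59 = 67.27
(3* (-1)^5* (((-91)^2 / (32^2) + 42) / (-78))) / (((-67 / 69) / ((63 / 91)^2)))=-286654221 / 301463552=-0.95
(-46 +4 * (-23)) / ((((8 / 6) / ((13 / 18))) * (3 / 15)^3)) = -9343.75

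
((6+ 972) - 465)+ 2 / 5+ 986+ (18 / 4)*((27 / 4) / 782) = 1499.44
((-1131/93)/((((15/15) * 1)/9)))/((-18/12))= 2262/31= 72.97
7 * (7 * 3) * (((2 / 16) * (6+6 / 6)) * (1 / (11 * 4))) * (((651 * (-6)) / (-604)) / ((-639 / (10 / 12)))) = -372155 / 15095168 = -0.02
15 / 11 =1.36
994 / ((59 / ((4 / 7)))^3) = 9088 / 10063571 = 0.00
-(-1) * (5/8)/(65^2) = 1/6760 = 0.00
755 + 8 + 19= 782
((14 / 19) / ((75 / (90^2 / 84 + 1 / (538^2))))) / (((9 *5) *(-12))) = -195374707 / 111363579000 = -0.00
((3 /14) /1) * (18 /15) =9 /35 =0.26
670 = 670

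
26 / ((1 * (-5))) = -26 / 5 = -5.20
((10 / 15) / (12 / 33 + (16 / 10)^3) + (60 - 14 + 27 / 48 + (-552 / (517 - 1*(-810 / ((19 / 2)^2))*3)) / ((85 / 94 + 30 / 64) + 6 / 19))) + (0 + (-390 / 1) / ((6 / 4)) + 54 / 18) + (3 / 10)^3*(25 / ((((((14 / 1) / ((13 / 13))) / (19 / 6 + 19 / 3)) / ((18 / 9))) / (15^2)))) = -118858302105139 / 24902908192764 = -4.77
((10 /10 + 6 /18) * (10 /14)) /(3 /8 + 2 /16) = 40 /21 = 1.90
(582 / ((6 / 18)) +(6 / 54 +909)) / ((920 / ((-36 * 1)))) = -11948 / 115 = -103.90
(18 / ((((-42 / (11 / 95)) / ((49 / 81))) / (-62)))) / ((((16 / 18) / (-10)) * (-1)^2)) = -2387 / 114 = -20.94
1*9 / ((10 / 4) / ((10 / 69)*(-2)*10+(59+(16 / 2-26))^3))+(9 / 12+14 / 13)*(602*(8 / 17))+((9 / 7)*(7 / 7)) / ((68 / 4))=44231238773 / 177905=248622.80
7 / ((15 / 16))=112 / 15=7.47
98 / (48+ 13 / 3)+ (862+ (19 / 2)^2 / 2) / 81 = 443287 / 33912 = 13.07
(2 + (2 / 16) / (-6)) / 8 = 95 / 384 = 0.25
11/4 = 2.75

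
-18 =-18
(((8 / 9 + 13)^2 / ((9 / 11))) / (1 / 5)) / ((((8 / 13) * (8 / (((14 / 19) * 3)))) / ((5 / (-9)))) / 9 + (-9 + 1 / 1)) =-35546875 / 254664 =-139.58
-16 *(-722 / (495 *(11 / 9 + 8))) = 11552 / 4565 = 2.53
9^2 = 81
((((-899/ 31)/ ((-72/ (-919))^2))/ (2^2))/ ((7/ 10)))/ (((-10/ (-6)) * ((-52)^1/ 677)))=16581266113/ 1257984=13180.82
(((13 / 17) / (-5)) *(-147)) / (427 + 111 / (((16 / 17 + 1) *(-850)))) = 70070 / 1330607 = 0.05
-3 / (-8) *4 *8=12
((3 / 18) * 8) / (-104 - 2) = -2 / 159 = -0.01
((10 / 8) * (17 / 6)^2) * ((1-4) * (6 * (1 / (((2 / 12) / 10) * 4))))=-21675 / 8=-2709.38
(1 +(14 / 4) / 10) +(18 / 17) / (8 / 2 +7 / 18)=42741 / 26860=1.59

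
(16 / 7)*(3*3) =144 / 7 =20.57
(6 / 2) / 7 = 3 / 7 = 0.43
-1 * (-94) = 94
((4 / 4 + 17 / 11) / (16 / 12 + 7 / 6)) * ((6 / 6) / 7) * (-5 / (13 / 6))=-48 / 143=-0.34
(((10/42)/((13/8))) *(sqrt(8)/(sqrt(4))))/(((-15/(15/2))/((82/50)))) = -164 *sqrt(2)/1365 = -0.17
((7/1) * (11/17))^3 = 456533/4913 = 92.92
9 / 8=1.12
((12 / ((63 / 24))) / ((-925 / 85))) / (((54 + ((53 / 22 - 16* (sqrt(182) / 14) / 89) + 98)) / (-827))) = 155035003904* sqrt(182) / 828587483826865 + 266319305882432 / 118369640546695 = 2.25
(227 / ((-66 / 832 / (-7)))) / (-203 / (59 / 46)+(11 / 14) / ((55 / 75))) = -546005824 / 4284951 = -127.42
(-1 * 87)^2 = 7569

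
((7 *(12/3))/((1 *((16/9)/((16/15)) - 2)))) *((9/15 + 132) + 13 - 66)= -33432/5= -6686.40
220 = 220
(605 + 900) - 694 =811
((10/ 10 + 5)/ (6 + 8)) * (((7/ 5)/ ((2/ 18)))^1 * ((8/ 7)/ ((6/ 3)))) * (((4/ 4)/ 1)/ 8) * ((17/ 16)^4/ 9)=250563/ 4587520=0.05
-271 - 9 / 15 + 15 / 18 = -8123 / 30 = -270.77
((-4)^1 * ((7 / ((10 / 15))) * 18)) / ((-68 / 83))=15687 / 17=922.76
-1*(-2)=2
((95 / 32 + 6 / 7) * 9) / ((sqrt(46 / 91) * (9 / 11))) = 9427 * sqrt(4186) / 10304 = 59.19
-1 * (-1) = 1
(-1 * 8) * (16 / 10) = -64 / 5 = -12.80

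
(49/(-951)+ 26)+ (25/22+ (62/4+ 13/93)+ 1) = 14179502/324291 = 43.72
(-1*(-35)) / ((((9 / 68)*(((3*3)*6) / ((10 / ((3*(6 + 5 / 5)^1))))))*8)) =425 / 1458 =0.29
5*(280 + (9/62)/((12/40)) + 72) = 54635/31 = 1762.42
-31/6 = -5.17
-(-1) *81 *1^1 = 81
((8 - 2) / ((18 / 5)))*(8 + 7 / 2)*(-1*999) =-38295 / 2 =-19147.50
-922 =-922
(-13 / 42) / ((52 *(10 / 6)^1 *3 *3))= -1 / 2520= -0.00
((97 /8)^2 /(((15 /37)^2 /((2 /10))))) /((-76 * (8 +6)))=-12880921 /76608000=-0.17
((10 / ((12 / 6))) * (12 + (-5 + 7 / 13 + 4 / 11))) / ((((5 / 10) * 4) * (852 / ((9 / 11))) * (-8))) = -8475 / 3573856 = -0.00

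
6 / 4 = 3 / 2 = 1.50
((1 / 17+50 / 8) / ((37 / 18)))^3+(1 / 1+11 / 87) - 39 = -1552428386893 / 173205299544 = -8.96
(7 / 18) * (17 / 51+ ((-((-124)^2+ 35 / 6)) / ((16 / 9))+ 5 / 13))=-75580057 / 22464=-3364.50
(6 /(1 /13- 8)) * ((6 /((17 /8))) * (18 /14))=-33696 /12257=-2.75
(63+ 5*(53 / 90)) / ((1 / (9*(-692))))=-410702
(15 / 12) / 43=5 / 172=0.03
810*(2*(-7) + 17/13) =-133650/13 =-10280.77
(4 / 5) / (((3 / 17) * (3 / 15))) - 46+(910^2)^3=1703607756122999930 / 3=567869252040999976.67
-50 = -50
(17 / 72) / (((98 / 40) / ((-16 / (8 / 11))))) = -935 / 441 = -2.12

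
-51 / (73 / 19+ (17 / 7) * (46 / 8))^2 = -14434224 / 89737729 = -0.16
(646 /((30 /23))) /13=7429 /195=38.10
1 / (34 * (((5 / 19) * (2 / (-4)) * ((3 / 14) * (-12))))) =133 / 1530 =0.09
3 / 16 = 0.19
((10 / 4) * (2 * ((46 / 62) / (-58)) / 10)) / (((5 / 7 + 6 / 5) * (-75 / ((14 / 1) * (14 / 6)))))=0.00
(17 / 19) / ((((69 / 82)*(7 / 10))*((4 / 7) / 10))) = 26.58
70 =70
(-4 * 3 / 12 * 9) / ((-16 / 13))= 117 / 16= 7.31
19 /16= 1.19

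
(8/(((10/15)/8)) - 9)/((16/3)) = 261/16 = 16.31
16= 16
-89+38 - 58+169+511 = 571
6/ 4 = 3/ 2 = 1.50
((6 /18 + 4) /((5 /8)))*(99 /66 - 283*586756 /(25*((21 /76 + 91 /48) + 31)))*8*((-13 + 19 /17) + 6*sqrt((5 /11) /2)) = 8483772239453888 /64287625 - 125996617417632*sqrt(110) /41597875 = 100198291.68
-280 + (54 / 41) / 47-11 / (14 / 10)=-3882527 / 13489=-287.83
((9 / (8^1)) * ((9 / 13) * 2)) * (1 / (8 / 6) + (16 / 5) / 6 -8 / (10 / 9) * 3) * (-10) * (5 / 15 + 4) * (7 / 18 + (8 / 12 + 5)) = 132871 / 16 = 8304.44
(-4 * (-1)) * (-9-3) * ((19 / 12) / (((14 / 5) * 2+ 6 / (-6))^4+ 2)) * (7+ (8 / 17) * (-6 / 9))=-16197500 / 14335641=-1.13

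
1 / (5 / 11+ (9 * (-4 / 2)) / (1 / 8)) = -11 / 1579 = -0.01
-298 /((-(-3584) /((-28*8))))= 149 /8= 18.62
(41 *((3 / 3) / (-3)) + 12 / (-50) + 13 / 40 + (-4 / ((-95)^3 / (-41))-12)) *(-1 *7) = 3684785237 / 20577000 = 179.07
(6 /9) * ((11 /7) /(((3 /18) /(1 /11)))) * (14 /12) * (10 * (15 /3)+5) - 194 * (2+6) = -4546 /3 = -1515.33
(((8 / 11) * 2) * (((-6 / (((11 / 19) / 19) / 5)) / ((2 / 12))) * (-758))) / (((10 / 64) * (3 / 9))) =15131086848 / 121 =125050304.53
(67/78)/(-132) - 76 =-782563/10296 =-76.01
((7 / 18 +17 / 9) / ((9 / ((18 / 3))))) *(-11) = -451 / 27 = -16.70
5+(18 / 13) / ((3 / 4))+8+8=297 / 13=22.85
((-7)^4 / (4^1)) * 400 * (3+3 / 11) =8643600 / 11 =785781.82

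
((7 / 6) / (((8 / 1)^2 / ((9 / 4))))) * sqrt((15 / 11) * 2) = 21 * sqrt(330) / 5632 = 0.07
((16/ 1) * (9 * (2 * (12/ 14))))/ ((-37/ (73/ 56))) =-15768/ 1813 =-8.70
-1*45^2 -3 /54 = -36451 /18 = -2025.06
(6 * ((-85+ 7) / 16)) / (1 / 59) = -6903 / 4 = -1725.75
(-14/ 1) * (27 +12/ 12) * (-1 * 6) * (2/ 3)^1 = 1568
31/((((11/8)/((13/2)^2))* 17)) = 10478/187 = 56.03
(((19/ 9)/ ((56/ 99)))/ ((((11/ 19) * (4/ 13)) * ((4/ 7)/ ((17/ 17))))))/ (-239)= -4693/ 30592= -0.15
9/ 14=0.64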